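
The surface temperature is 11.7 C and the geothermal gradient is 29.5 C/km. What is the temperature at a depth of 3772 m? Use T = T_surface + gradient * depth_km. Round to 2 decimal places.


Convert depth to km: 3772 / 1000 = 3.772 km
Temperature increase = gradient * depth_km = 29.5 * 3.772 = 111.27 C
Temperature at depth = T_surface + delta_T = 11.7 + 111.27
T = 122.97 C

122.97


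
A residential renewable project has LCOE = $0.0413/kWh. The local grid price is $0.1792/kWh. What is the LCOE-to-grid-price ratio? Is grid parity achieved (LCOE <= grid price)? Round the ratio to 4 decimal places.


Compare LCOE to grid price:
  LCOE = $0.0413/kWh, Grid price = $0.1792/kWh
  Ratio = LCOE / grid_price = 0.0413 / 0.1792 = 0.2305
  Grid parity achieved (ratio <= 1)? yes

0.2305


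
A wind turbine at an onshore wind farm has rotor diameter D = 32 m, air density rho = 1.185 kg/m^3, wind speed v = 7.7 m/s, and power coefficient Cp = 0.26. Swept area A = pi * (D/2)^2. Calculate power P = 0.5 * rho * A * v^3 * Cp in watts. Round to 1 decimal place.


Step 1 -- Compute swept area:
  A = pi * (D/2)^2 = pi * (32/2)^2 = 804.25 m^2
Step 2 -- Apply wind power equation:
  P = 0.5 * rho * A * v^3 * Cp
  v^3 = 7.7^3 = 456.533
  P = 0.5 * 1.185 * 804.25 * 456.533 * 0.26
  P = 56561.9 W

56561.9


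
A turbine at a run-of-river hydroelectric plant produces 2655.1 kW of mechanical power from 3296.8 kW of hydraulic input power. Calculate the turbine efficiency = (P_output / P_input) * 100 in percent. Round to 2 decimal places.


Turbine efficiency = (output power / input power) * 100
eta = (2655.1 / 3296.8) * 100
eta = 80.54%

80.54


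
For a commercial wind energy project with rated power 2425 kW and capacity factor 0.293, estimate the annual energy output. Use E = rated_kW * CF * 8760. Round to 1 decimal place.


Annual energy = rated_kW * capacity_factor * hours_per_year
Given: P_rated = 2425 kW, CF = 0.293, hours = 8760
E = 2425 * 0.293 * 8760
E = 6224199.0 kWh

6224199.0


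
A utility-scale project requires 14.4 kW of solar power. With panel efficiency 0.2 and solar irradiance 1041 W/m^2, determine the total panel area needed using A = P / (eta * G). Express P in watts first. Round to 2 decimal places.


Convert target power to watts: P = 14.4 * 1000 = 14400.0 W
Compute denominator: eta * G = 0.2 * 1041 = 208.2
Required area A = P / (eta * G) = 14400.0 / 208.2
A = 69.16 m^2

69.16


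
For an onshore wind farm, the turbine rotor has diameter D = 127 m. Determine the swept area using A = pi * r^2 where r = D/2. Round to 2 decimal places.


Compute the rotor radius:
  r = D / 2 = 127 / 2 = 63.5 m
Calculate swept area:
  A = pi * r^2 = pi * 63.5^2
  A = 12667.69 m^2

12667.69


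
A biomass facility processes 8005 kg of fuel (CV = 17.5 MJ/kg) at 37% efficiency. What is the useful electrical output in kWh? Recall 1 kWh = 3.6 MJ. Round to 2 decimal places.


Total energy = mass * CV = 8005 * 17.5 = 140087.5 MJ
Useful energy = total * eta = 140087.5 * 0.37 = 51832.38 MJ
Convert to kWh: 51832.38 / 3.6
Useful energy = 14397.88 kWh

14397.88


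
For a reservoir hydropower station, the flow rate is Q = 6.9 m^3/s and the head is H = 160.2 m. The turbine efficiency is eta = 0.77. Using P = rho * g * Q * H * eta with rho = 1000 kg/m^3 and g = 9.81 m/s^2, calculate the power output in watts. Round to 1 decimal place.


Apply the hydropower formula P = rho * g * Q * H * eta
rho * g = 1000 * 9.81 = 9810.0
P = 9810.0 * 6.9 * 160.2 * 0.77
P = 8349708.9 W

8349708.9


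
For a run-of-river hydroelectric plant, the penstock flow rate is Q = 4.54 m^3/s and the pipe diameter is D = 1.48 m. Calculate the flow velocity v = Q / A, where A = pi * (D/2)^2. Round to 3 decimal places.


Compute pipe cross-sectional area:
  A = pi * (D/2)^2 = pi * (1.48/2)^2 = 1.7203 m^2
Calculate velocity:
  v = Q / A = 4.54 / 1.7203
  v = 2.639 m/s

2.639


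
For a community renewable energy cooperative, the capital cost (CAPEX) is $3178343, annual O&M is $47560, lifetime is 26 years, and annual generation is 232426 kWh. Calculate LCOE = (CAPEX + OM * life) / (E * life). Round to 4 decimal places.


Total cost = CAPEX + OM * lifetime = 3178343 + 47560 * 26 = 3178343 + 1236560 = 4414903
Total generation = annual * lifetime = 232426 * 26 = 6043076 kWh
LCOE = 4414903 / 6043076
LCOE = 0.7306 $/kWh

0.7306


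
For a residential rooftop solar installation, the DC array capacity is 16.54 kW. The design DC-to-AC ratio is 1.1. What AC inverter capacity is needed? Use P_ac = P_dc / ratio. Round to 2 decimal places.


The inverter AC capacity is determined by the DC/AC ratio.
Given: P_dc = 16.54 kW, DC/AC ratio = 1.1
P_ac = P_dc / ratio = 16.54 / 1.1
P_ac = 15.04 kW

15.04


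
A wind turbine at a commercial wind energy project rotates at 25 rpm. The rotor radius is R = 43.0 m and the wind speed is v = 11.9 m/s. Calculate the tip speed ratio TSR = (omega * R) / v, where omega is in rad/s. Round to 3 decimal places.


Convert rotational speed to rad/s:
  omega = 25 * 2 * pi / 60 = 2.618 rad/s
Compute tip speed:
  v_tip = omega * R = 2.618 * 43.0 = 112.574 m/s
Tip speed ratio:
  TSR = v_tip / v_wind = 112.574 / 11.9 = 9.460

9.460


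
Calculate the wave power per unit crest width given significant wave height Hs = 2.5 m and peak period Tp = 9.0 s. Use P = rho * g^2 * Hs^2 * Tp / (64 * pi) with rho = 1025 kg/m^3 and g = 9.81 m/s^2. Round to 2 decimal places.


Apply wave power formula:
  g^2 = 9.81^2 = 96.2361
  Hs^2 = 2.5^2 = 6.25
  Numerator = rho * g^2 * Hs^2 * Tp = 1025 * 96.2361 * 6.25 * 9.0 = 5548612.64
  Denominator = 64 * pi = 201.0619
  P = 5548612.64 / 201.0619 = 27596.54 W/m

27596.54


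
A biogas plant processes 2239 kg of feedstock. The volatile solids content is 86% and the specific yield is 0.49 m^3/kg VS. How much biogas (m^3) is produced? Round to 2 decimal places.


Compute volatile solids:
  VS = mass * VS_fraction = 2239 * 0.86 = 1925.54 kg
Calculate biogas volume:
  Biogas = VS * specific_yield = 1925.54 * 0.49
  Biogas = 943.51 m^3

943.51


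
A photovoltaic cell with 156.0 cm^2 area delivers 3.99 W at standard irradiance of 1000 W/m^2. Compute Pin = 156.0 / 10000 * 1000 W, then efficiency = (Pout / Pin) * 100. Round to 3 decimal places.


First compute the input power:
  Pin = area_cm2 / 10000 * G = 156.0 / 10000 * 1000 = 15.6 W
Then compute efficiency:
  Efficiency = (Pout / Pin) * 100 = (3.99 / 15.6) * 100
  Efficiency = 25.577%

25.577


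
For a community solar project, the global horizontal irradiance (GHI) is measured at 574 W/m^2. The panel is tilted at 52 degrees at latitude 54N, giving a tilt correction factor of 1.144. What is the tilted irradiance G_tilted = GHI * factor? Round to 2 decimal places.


Identify the given values:
  GHI = 574 W/m^2, tilt correction factor = 1.144
Apply the formula G_tilted = GHI * factor:
  G_tilted = 574 * 1.144
  G_tilted = 656.66 W/m^2

656.66


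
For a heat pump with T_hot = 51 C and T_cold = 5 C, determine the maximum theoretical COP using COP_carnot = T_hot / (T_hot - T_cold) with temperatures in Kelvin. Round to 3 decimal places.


Convert to Kelvin:
  T_hot = 51 + 273.15 = 324.15 K
  T_cold = 5 + 273.15 = 278.15 K
Apply Carnot COP formula:
  COP = T_hot_K / (T_hot_K - T_cold_K) = 324.15 / 46.0
  COP = 7.047

7.047


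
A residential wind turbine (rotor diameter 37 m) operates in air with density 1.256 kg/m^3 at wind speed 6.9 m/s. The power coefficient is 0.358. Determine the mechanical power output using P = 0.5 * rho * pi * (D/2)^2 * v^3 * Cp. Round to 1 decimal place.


Step 1 -- Compute swept area:
  A = pi * (D/2)^2 = pi * (37/2)^2 = 1075.21 m^2
Step 2 -- Apply wind power equation:
  P = 0.5 * rho * A * v^3 * Cp
  v^3 = 6.9^3 = 328.509
  P = 0.5 * 1.256 * 1075.21 * 328.509 * 0.358
  P = 79411.5 W

79411.5


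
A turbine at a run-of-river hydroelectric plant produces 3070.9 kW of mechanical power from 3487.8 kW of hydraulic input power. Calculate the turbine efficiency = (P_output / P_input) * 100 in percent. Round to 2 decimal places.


Turbine efficiency = (output power / input power) * 100
eta = (3070.9 / 3487.8) * 100
eta = 88.05%

88.05


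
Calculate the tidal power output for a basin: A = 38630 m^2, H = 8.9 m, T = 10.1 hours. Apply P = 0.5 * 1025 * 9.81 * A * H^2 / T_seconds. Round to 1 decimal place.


Convert period to seconds: T = 10.1 * 3600 = 36360.0 s
H^2 = 8.9^2 = 79.21
P = 0.5 * rho * g * A * H^2 / T
P = 0.5 * 1025 * 9.81 * 38630 * 79.21 / 36360.0
P = 423100.7 W

423100.7


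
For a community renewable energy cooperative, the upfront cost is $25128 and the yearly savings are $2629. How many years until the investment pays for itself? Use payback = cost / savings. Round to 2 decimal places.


Simple payback period = initial cost / annual savings
Payback = 25128 / 2629
Payback = 9.56 years

9.56


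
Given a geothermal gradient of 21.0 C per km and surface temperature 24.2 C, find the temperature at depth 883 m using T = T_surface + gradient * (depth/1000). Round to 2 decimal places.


Convert depth to km: 883 / 1000 = 0.883 km
Temperature increase = gradient * depth_km = 21.0 * 0.883 = 18.54 C
Temperature at depth = T_surface + delta_T = 24.2 + 18.54
T = 42.74 C

42.74


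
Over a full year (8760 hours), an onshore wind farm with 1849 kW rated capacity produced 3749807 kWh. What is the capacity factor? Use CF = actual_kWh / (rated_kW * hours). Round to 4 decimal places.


Capacity factor = actual output / maximum possible output
Maximum possible = rated * hours = 1849 * 8760 = 16197240 kWh
CF = 3749807 / 16197240
CF = 0.2315

0.2315


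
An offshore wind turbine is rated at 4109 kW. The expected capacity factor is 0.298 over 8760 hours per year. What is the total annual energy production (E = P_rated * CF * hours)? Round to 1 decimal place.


Annual energy = rated_kW * capacity_factor * hours_per_year
Given: P_rated = 4109 kW, CF = 0.298, hours = 8760
E = 4109 * 0.298 * 8760
E = 10726462.3 kWh

10726462.3


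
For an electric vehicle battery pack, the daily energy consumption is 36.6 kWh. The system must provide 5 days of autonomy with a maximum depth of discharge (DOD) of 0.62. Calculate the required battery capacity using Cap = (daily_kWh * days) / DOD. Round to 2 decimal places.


Total energy needed = daily * days = 36.6 * 5 = 183.0 kWh
Account for depth of discharge:
  Cap = total_energy / DOD = 183.0 / 0.62
  Cap = 295.16 kWh

295.16


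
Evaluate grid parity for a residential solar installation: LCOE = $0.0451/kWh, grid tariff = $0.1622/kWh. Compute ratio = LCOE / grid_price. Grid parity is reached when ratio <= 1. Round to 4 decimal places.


Compare LCOE to grid price:
  LCOE = $0.0451/kWh, Grid price = $0.1622/kWh
  Ratio = LCOE / grid_price = 0.0451 / 0.1622 = 0.2781
  Grid parity achieved (ratio <= 1)? yes

0.2781


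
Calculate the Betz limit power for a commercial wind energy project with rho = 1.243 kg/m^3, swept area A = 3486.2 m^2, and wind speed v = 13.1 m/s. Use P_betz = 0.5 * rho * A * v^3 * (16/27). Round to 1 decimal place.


The Betz coefficient Cp_max = 16/27 = 0.5926
v^3 = 13.1^3 = 2248.091
P_betz = 0.5 * rho * A * v^3 * Cp_max
P_betz = 0.5 * 1.243 * 3486.2 * 2248.091 * 0.5926
P_betz = 2886446.7 W

2886446.7


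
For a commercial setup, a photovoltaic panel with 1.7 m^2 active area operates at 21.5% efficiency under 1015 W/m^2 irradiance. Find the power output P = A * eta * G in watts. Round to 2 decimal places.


Use the solar power formula P = A * eta * G.
Given: A = 1.7 m^2, eta = 0.215, G = 1015 W/m^2
P = 1.7 * 0.215 * 1015
P = 370.98 W

370.98


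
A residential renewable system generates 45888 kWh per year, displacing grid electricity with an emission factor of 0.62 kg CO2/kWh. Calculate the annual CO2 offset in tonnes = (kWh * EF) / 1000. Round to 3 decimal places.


CO2 offset in kg = generation * emission_factor
CO2 offset = 45888 * 0.62 = 28450.56 kg
Convert to tonnes:
  CO2 offset = 28450.56 / 1000 = 28.451 tonnes

28.451


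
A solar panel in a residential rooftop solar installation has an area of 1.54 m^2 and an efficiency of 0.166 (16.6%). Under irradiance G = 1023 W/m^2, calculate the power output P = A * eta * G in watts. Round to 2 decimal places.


Use the solar power formula P = A * eta * G.
Given: A = 1.54 m^2, eta = 0.166, G = 1023 W/m^2
P = 1.54 * 0.166 * 1023
P = 261.52 W

261.52


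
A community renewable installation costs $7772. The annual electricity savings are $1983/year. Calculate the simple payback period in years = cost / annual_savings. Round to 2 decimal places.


Simple payback period = initial cost / annual savings
Payback = 7772 / 1983
Payback = 3.92 years

3.92


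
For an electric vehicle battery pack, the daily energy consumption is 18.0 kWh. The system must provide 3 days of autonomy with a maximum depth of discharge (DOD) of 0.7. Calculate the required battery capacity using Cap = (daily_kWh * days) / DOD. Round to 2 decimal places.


Total energy needed = daily * days = 18.0 * 3 = 54.0 kWh
Account for depth of discharge:
  Cap = total_energy / DOD = 54.0 / 0.7
  Cap = 77.14 kWh

77.14


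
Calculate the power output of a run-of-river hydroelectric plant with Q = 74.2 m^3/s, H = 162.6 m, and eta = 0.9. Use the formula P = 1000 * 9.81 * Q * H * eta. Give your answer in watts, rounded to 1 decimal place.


Apply the hydropower formula P = rho * g * Q * H * eta
rho * g = 1000 * 9.81 = 9810.0
P = 9810.0 * 74.2 * 162.6 * 0.9
P = 106521178.7 W

106521178.7


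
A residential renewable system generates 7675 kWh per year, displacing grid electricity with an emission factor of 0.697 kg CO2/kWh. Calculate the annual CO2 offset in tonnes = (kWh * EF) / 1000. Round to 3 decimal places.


CO2 offset in kg = generation * emission_factor
CO2 offset = 7675 * 0.697 = 5349.48 kg
Convert to tonnes:
  CO2 offset = 5349.48 / 1000 = 5.349 tonnes

5.349


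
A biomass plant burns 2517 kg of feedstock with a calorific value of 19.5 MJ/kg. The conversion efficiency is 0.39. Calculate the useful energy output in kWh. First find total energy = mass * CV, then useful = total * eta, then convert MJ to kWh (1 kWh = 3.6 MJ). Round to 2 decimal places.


Total energy = mass * CV = 2517 * 19.5 = 49081.5 MJ
Useful energy = total * eta = 49081.5 * 0.39 = 19141.79 MJ
Convert to kWh: 19141.79 / 3.6
Useful energy = 5317.16 kWh

5317.16


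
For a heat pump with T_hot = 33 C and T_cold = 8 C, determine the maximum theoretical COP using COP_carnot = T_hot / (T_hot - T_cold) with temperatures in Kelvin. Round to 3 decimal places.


Convert to Kelvin:
  T_hot = 33 + 273.15 = 306.15 K
  T_cold = 8 + 273.15 = 281.15 K
Apply Carnot COP formula:
  COP = T_hot_K / (T_hot_K - T_cold_K) = 306.15 / 25.0
  COP = 12.246

12.246


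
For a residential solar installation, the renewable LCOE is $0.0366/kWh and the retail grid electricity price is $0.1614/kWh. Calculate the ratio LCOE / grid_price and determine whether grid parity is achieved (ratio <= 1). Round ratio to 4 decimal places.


Compare LCOE to grid price:
  LCOE = $0.0366/kWh, Grid price = $0.1614/kWh
  Ratio = LCOE / grid_price = 0.0366 / 0.1614 = 0.2268
  Grid parity achieved (ratio <= 1)? yes

0.2268


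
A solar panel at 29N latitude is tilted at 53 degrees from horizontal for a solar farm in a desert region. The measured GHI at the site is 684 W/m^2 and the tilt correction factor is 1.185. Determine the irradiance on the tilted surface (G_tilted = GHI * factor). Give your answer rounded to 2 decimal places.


Identify the given values:
  GHI = 684 W/m^2, tilt correction factor = 1.185
Apply the formula G_tilted = GHI * factor:
  G_tilted = 684 * 1.185
  G_tilted = 810.54 W/m^2

810.54


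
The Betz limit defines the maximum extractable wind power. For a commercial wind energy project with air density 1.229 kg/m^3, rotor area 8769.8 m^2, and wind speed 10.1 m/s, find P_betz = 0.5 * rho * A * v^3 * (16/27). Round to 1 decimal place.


The Betz coefficient Cp_max = 16/27 = 0.5926
v^3 = 10.1^3 = 1030.301
P_betz = 0.5 * rho * A * v^3 * Cp_max
P_betz = 0.5 * 1.229 * 8769.8 * 1030.301 * 0.5926
P_betz = 3290272.9 W

3290272.9


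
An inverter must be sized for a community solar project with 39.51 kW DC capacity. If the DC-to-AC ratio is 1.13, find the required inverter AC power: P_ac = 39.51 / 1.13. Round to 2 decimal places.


The inverter AC capacity is determined by the DC/AC ratio.
Given: P_dc = 39.51 kW, DC/AC ratio = 1.13
P_ac = P_dc / ratio = 39.51 / 1.13
P_ac = 34.96 kW

34.96


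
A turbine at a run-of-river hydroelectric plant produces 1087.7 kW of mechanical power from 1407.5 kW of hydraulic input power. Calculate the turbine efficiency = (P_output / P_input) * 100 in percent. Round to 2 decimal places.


Turbine efficiency = (output power / input power) * 100
eta = (1087.7 / 1407.5) * 100
eta = 77.28%

77.28


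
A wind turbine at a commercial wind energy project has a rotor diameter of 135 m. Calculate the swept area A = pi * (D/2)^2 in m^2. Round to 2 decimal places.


Compute the rotor radius:
  r = D / 2 = 135 / 2 = 67.5 m
Calculate swept area:
  A = pi * r^2 = pi * 67.5^2
  A = 14313.88 m^2

14313.88


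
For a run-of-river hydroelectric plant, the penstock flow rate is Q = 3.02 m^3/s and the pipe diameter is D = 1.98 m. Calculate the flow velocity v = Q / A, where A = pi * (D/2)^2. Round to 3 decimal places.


Compute pipe cross-sectional area:
  A = pi * (D/2)^2 = pi * (1.98/2)^2 = 3.0791 m^2
Calculate velocity:
  v = Q / A = 3.02 / 3.0791
  v = 0.981 m/s

0.981


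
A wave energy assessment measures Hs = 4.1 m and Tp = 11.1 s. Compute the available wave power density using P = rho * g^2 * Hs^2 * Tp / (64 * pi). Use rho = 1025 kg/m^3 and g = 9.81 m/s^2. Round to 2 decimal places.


Apply wave power formula:
  g^2 = 9.81^2 = 96.2361
  Hs^2 = 4.1^2 = 16.81
  Numerator = rho * g^2 * Hs^2 * Tp = 1025 * 96.2361 * 16.81 * 11.1 = 18405709.89
  Denominator = 64 * pi = 201.0619
  P = 18405709.89 / 201.0619 = 91542.49 W/m

91542.49


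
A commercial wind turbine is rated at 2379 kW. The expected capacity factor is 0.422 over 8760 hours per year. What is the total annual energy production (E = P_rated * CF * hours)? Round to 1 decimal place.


Annual energy = rated_kW * capacity_factor * hours_per_year
Given: P_rated = 2379 kW, CF = 0.422, hours = 8760
E = 2379 * 0.422 * 8760
E = 8794496.9 kWh

8794496.9


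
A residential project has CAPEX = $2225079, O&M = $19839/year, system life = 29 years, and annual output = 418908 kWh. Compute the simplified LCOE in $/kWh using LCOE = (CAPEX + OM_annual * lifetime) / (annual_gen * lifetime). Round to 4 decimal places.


Total cost = CAPEX + OM * lifetime = 2225079 + 19839 * 29 = 2225079 + 575331 = 2800410
Total generation = annual * lifetime = 418908 * 29 = 12148332 kWh
LCOE = 2800410 / 12148332
LCOE = 0.2305 $/kWh

0.2305


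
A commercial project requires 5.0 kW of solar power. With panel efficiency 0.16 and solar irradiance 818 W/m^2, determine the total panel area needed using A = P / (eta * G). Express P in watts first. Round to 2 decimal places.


Convert target power to watts: P = 5.0 * 1000 = 5000.0 W
Compute denominator: eta * G = 0.16 * 818 = 130.88
Required area A = P / (eta * G) = 5000.0 / 130.88
A = 38.20 m^2

38.20


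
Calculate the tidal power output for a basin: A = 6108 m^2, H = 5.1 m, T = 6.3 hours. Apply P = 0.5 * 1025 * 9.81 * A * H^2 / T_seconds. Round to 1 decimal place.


Convert period to seconds: T = 6.3 * 3600 = 22680.0 s
H^2 = 5.1^2 = 26.01
P = 0.5 * rho * g * A * H^2 / T
P = 0.5 * 1025 * 9.81 * 6108 * 26.01 / 22680.0
P = 35217.6 W

35217.6


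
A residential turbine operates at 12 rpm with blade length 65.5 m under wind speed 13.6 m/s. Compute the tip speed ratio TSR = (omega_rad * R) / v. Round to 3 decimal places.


Convert rotational speed to rad/s:
  omega = 12 * 2 * pi / 60 = 1.2566 rad/s
Compute tip speed:
  v_tip = omega * R = 1.2566 * 65.5 = 82.31 m/s
Tip speed ratio:
  TSR = v_tip / v_wind = 82.31 / 13.6 = 6.052

6.052


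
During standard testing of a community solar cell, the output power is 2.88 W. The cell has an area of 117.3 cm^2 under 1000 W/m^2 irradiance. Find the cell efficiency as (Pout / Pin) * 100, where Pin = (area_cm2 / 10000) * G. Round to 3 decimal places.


First compute the input power:
  Pin = area_cm2 / 10000 * G = 117.3 / 10000 * 1000 = 11.73 W
Then compute efficiency:
  Efficiency = (Pout / Pin) * 100 = (2.88 / 11.73) * 100
  Efficiency = 24.552%

24.552


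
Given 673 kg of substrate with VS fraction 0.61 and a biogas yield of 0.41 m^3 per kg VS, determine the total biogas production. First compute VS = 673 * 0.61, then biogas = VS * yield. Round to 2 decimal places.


Compute volatile solids:
  VS = mass * VS_fraction = 673 * 0.61 = 410.53 kg
Calculate biogas volume:
  Biogas = VS * specific_yield = 410.53 * 0.41
  Biogas = 168.32 m^3

168.32


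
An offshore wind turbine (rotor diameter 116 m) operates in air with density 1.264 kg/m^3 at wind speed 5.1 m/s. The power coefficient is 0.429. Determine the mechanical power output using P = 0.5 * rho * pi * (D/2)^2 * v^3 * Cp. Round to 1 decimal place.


Step 1 -- Compute swept area:
  A = pi * (D/2)^2 = pi * (116/2)^2 = 10568.32 m^2
Step 2 -- Apply wind power equation:
  P = 0.5 * rho * A * v^3 * Cp
  v^3 = 5.1^3 = 132.651
  P = 0.5 * 1.264 * 10568.32 * 132.651 * 0.429
  P = 380093.8 W

380093.8


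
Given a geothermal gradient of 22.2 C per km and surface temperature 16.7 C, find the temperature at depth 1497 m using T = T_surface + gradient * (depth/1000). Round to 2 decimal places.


Convert depth to km: 1497 / 1000 = 1.497 km
Temperature increase = gradient * depth_km = 22.2 * 1.497 = 33.23 C
Temperature at depth = T_surface + delta_T = 16.7 + 33.23
T = 49.93 C

49.93


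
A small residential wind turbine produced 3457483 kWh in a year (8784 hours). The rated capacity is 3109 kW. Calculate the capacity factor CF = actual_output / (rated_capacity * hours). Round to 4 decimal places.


Capacity factor = actual output / maximum possible output
Maximum possible = rated * hours = 3109 * 8784 = 27309456 kWh
CF = 3457483 / 27309456
CF = 0.1266

0.1266


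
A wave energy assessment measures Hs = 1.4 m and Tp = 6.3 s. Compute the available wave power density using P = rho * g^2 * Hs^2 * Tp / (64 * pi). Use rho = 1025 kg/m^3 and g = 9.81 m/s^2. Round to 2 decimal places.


Apply wave power formula:
  g^2 = 9.81^2 = 96.2361
  Hs^2 = 1.4^2 = 1.96
  Numerator = rho * g^2 * Hs^2 * Tp = 1025 * 96.2361 * 1.96 * 6.3 = 1218031.45
  Denominator = 64 * pi = 201.0619
  P = 1218031.45 / 201.0619 = 6057.99 W/m

6057.99


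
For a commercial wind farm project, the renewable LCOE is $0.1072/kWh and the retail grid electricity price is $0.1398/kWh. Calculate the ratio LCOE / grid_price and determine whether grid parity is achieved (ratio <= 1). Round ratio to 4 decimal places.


Compare LCOE to grid price:
  LCOE = $0.1072/kWh, Grid price = $0.1398/kWh
  Ratio = LCOE / grid_price = 0.1072 / 0.1398 = 0.7668
  Grid parity achieved (ratio <= 1)? yes

0.7668


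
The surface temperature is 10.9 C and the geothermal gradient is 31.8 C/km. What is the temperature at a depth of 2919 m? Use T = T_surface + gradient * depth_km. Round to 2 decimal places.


Convert depth to km: 2919 / 1000 = 2.919 km
Temperature increase = gradient * depth_km = 31.8 * 2.919 = 92.82 C
Temperature at depth = T_surface + delta_T = 10.9 + 92.82
T = 103.72 C

103.72


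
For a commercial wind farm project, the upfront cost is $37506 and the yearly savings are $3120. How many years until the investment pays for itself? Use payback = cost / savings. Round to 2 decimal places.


Simple payback period = initial cost / annual savings
Payback = 37506 / 3120
Payback = 12.02 years

12.02


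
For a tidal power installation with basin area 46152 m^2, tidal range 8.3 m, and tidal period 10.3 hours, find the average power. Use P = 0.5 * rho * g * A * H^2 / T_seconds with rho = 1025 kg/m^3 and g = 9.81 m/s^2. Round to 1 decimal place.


Convert period to seconds: T = 10.3 * 3600 = 37080.0 s
H^2 = 8.3^2 = 68.89
P = 0.5 * rho * g * A * H^2 / T
P = 0.5 * 1025 * 9.81 * 46152 * 68.89 / 37080.0
P = 431091.9 W

431091.9


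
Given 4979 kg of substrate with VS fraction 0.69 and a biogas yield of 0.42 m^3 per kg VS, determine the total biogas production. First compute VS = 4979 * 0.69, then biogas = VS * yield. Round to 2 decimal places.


Compute volatile solids:
  VS = mass * VS_fraction = 4979 * 0.69 = 3435.51 kg
Calculate biogas volume:
  Biogas = VS * specific_yield = 3435.51 * 0.42
  Biogas = 1442.91 m^3

1442.91


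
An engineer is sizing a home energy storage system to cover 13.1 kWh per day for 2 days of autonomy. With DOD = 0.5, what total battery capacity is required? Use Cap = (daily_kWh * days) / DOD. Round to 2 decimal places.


Total energy needed = daily * days = 13.1 * 2 = 26.2 kWh
Account for depth of discharge:
  Cap = total_energy / DOD = 26.2 / 0.5
  Cap = 52.40 kWh

52.40


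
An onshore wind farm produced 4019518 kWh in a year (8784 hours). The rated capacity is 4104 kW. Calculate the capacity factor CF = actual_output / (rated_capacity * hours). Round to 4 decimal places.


Capacity factor = actual output / maximum possible output
Maximum possible = rated * hours = 4104 * 8784 = 36049536 kWh
CF = 4019518 / 36049536
CF = 0.1115

0.1115


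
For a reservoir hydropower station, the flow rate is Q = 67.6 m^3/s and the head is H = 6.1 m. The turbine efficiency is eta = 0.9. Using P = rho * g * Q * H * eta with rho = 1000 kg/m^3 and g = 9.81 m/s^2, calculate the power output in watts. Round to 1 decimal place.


Apply the hydropower formula P = rho * g * Q * H * eta
rho * g = 1000 * 9.81 = 9810.0
P = 9810.0 * 67.6 * 6.1 * 0.9
P = 3640726.4 W

3640726.4


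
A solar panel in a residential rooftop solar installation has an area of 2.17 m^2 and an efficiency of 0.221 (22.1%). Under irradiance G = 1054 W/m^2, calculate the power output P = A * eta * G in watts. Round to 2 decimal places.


Use the solar power formula P = A * eta * G.
Given: A = 2.17 m^2, eta = 0.221, G = 1054 W/m^2
P = 2.17 * 0.221 * 1054
P = 505.47 W

505.47


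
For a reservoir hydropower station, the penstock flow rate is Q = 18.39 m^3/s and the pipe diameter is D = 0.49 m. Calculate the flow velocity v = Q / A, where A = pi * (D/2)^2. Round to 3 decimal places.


Compute pipe cross-sectional area:
  A = pi * (D/2)^2 = pi * (0.49/2)^2 = 0.1886 m^2
Calculate velocity:
  v = Q / A = 18.39 / 0.1886
  v = 97.521 m/s

97.521


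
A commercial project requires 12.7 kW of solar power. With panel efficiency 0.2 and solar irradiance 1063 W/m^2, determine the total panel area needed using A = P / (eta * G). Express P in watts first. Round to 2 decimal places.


Convert target power to watts: P = 12.7 * 1000 = 12700.0 W
Compute denominator: eta * G = 0.2 * 1063 = 212.6
Required area A = P / (eta * G) = 12700.0 / 212.6
A = 59.74 m^2

59.74


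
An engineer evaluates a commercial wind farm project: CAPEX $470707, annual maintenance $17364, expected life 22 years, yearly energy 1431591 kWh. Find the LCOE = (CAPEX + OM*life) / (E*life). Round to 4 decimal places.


Total cost = CAPEX + OM * lifetime = 470707 + 17364 * 22 = 470707 + 382008 = 852715
Total generation = annual * lifetime = 1431591 * 22 = 31495002 kWh
LCOE = 852715 / 31495002
LCOE = 0.0271 $/kWh

0.0271


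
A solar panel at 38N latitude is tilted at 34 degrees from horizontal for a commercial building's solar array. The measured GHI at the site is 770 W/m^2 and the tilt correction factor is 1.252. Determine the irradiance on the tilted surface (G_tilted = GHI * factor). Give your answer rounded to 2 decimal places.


Identify the given values:
  GHI = 770 W/m^2, tilt correction factor = 1.252
Apply the formula G_tilted = GHI * factor:
  G_tilted = 770 * 1.252
  G_tilted = 964.04 W/m^2

964.04


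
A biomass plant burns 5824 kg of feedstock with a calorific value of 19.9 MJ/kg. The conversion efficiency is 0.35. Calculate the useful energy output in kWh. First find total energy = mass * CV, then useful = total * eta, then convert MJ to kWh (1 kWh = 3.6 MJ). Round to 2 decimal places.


Total energy = mass * CV = 5824 * 19.9 = 115897.6 MJ
Useful energy = total * eta = 115897.6 * 0.35 = 40564.16 MJ
Convert to kWh: 40564.16 / 3.6
Useful energy = 11267.82 kWh

11267.82


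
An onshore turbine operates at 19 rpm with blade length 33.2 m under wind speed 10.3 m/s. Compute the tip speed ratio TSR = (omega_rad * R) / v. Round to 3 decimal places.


Convert rotational speed to rad/s:
  omega = 19 * 2 * pi / 60 = 1.9897 rad/s
Compute tip speed:
  v_tip = omega * R = 1.9897 * 33.2 = 66.057 m/s
Tip speed ratio:
  TSR = v_tip / v_wind = 66.057 / 10.3 = 6.413

6.413


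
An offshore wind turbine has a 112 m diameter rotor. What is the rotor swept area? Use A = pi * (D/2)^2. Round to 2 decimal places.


Compute the rotor radius:
  r = D / 2 = 112 / 2 = 56.0 m
Calculate swept area:
  A = pi * r^2 = pi * 56.0^2
  A = 9852.03 m^2

9852.03


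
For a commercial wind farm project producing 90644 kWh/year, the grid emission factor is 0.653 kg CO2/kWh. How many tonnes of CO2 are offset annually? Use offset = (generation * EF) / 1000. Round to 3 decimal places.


CO2 offset in kg = generation * emission_factor
CO2 offset = 90644 * 0.653 = 59190.53 kg
Convert to tonnes:
  CO2 offset = 59190.53 / 1000 = 59.191 tonnes

59.191


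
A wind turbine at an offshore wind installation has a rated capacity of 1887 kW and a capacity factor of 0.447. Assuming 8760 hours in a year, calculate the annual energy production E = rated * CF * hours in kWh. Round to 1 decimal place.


Annual energy = rated_kW * capacity_factor * hours_per_year
Given: P_rated = 1887 kW, CF = 0.447, hours = 8760
E = 1887 * 0.447 * 8760
E = 7388963.6 kWh

7388963.6


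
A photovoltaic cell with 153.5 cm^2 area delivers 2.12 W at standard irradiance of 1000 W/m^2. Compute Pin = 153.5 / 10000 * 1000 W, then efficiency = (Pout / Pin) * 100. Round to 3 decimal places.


First compute the input power:
  Pin = area_cm2 / 10000 * G = 153.5 / 10000 * 1000 = 15.35 W
Then compute efficiency:
  Efficiency = (Pout / Pin) * 100 = (2.12 / 15.35) * 100
  Efficiency = 13.811%

13.811


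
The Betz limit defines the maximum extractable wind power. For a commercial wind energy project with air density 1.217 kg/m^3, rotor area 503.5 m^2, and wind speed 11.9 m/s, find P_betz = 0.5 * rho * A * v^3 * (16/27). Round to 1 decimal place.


The Betz coefficient Cp_max = 16/27 = 0.5926
v^3 = 11.9^3 = 1685.159
P_betz = 0.5 * rho * A * v^3 * Cp_max
P_betz = 0.5 * 1.217 * 503.5 * 1685.159 * 0.5926
P_betz = 305954.7 W

305954.7


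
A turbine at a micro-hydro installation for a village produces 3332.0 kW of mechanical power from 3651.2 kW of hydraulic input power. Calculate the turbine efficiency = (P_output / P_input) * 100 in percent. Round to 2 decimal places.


Turbine efficiency = (output power / input power) * 100
eta = (3332.0 / 3651.2) * 100
eta = 91.26%

91.26


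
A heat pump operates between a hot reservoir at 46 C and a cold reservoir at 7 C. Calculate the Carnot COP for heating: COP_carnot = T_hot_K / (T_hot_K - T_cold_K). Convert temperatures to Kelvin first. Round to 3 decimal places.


Convert to Kelvin:
  T_hot = 46 + 273.15 = 319.15 K
  T_cold = 7 + 273.15 = 280.15 K
Apply Carnot COP formula:
  COP = T_hot_K / (T_hot_K - T_cold_K) = 319.15 / 39.0
  COP = 8.183

8.183


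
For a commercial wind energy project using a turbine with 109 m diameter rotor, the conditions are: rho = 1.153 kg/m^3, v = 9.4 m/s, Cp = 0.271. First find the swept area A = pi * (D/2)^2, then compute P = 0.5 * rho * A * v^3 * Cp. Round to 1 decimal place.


Step 1 -- Compute swept area:
  A = pi * (D/2)^2 = pi * (109/2)^2 = 9331.32 m^2
Step 2 -- Apply wind power equation:
  P = 0.5 * rho * A * v^3 * Cp
  v^3 = 9.4^3 = 830.584
  P = 0.5 * 1.153 * 9331.32 * 830.584 * 0.271
  P = 1210863.1 W

1210863.1


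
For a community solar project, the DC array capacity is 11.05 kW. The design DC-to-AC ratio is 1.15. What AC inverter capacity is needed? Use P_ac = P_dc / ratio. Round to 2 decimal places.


The inverter AC capacity is determined by the DC/AC ratio.
Given: P_dc = 11.05 kW, DC/AC ratio = 1.15
P_ac = P_dc / ratio = 11.05 / 1.15
P_ac = 9.61 kW

9.61


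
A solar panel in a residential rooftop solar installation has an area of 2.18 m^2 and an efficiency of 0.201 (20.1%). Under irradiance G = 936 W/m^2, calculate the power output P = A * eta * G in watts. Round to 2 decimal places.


Use the solar power formula P = A * eta * G.
Given: A = 2.18 m^2, eta = 0.201, G = 936 W/m^2
P = 2.18 * 0.201 * 936
P = 410.14 W

410.14


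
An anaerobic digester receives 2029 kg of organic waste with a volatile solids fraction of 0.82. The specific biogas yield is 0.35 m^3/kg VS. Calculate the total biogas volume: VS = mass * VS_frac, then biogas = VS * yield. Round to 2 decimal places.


Compute volatile solids:
  VS = mass * VS_fraction = 2029 * 0.82 = 1663.78 kg
Calculate biogas volume:
  Biogas = VS * specific_yield = 1663.78 * 0.35
  Biogas = 582.32 m^3

582.32


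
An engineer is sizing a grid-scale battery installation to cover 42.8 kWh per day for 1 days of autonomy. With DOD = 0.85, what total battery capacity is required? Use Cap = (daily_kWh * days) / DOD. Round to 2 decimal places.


Total energy needed = daily * days = 42.8 * 1 = 42.8 kWh
Account for depth of discharge:
  Cap = total_energy / DOD = 42.8 / 0.85
  Cap = 50.35 kWh

50.35


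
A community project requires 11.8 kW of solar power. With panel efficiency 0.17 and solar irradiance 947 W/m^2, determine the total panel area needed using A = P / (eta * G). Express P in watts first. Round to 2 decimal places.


Convert target power to watts: P = 11.8 * 1000 = 11800.0 W
Compute denominator: eta * G = 0.17 * 947 = 160.99
Required area A = P / (eta * G) = 11800.0 / 160.99
A = 73.30 m^2

73.30


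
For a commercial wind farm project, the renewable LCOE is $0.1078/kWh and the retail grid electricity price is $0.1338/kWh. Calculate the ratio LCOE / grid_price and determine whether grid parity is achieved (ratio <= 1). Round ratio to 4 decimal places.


Compare LCOE to grid price:
  LCOE = $0.1078/kWh, Grid price = $0.1338/kWh
  Ratio = LCOE / grid_price = 0.1078 / 0.1338 = 0.8057
  Grid parity achieved (ratio <= 1)? yes

0.8057


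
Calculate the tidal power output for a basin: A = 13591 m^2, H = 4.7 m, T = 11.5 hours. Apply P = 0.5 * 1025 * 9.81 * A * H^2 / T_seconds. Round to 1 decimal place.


Convert period to seconds: T = 11.5 * 3600 = 41400.0 s
H^2 = 4.7^2 = 22.09
P = 0.5 * rho * g * A * H^2 / T
P = 0.5 * 1025 * 9.81 * 13591 * 22.09 / 41400.0
P = 36459.4 W

36459.4


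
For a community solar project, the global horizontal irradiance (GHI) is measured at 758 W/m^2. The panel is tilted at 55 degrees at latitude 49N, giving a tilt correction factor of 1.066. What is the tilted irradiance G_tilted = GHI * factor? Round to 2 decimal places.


Identify the given values:
  GHI = 758 W/m^2, tilt correction factor = 1.066
Apply the formula G_tilted = GHI * factor:
  G_tilted = 758 * 1.066
  G_tilted = 808.03 W/m^2

808.03


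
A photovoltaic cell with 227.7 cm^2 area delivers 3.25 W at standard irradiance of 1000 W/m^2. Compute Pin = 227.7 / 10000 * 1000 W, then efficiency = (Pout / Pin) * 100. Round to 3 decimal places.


First compute the input power:
  Pin = area_cm2 / 10000 * G = 227.7 / 10000 * 1000 = 22.77 W
Then compute efficiency:
  Efficiency = (Pout / Pin) * 100 = (3.25 / 22.77) * 100
  Efficiency = 14.273%

14.273


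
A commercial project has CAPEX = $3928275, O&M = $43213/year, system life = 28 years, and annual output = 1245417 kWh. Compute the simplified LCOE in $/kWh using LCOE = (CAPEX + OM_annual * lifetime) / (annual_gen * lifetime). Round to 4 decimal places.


Total cost = CAPEX + OM * lifetime = 3928275 + 43213 * 28 = 3928275 + 1209964 = 5138239
Total generation = annual * lifetime = 1245417 * 28 = 34871676 kWh
LCOE = 5138239 / 34871676
LCOE = 0.1473 $/kWh

0.1473


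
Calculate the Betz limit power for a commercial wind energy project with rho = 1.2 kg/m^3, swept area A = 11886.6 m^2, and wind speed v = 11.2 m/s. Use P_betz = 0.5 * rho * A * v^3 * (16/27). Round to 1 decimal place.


The Betz coefficient Cp_max = 16/27 = 0.5926
v^3 = 11.2^3 = 1404.928
P_betz = 0.5 * rho * A * v^3 * Cp_max
P_betz = 0.5 * 1.2 * 11886.6 * 1404.928 * 0.5926
P_betz = 5937712.8 W

5937712.8


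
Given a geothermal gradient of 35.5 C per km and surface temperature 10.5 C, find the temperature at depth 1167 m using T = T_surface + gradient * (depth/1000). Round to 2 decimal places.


Convert depth to km: 1167 / 1000 = 1.167 km
Temperature increase = gradient * depth_km = 35.5 * 1.167 = 41.43 C
Temperature at depth = T_surface + delta_T = 10.5 + 41.43
T = 51.93 C

51.93


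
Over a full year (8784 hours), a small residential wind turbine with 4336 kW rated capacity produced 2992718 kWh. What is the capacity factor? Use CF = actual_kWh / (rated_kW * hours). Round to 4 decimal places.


Capacity factor = actual output / maximum possible output
Maximum possible = rated * hours = 4336 * 8784 = 38087424 kWh
CF = 2992718 / 38087424
CF = 0.0786

0.0786


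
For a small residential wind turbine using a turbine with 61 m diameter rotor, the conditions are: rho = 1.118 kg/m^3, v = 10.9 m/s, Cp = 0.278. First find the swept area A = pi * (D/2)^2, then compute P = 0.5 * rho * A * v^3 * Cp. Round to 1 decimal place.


Step 1 -- Compute swept area:
  A = pi * (D/2)^2 = pi * (61/2)^2 = 2922.47 m^2
Step 2 -- Apply wind power equation:
  P = 0.5 * rho * A * v^3 * Cp
  v^3 = 10.9^3 = 1295.029
  P = 0.5 * 1.118 * 2922.47 * 1295.029 * 0.278
  P = 588146.7 W

588146.7


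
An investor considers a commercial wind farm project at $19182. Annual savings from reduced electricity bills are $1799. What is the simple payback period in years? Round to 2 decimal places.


Simple payback period = initial cost / annual savings
Payback = 19182 / 1799
Payback = 10.66 years

10.66


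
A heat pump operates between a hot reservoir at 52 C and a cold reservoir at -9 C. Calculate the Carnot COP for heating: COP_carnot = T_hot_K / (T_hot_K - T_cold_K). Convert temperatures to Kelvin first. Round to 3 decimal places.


Convert to Kelvin:
  T_hot = 52 + 273.15 = 325.15 K
  T_cold = -9 + 273.15 = 264.15 K
Apply Carnot COP formula:
  COP = T_hot_K / (T_hot_K - T_cold_K) = 325.15 / 61.0
  COP = 5.330

5.330


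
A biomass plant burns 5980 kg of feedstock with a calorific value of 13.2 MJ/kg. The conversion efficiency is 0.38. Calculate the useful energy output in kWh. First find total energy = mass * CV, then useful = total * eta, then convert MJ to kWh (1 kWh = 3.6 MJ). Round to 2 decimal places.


Total energy = mass * CV = 5980 * 13.2 = 78936.0 MJ
Useful energy = total * eta = 78936.0 * 0.38 = 29995.68 MJ
Convert to kWh: 29995.68 / 3.6
Useful energy = 8332.13 kWh

8332.13


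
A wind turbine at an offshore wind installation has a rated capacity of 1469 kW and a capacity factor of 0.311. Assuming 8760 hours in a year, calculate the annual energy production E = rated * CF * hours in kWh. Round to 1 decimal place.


Annual energy = rated_kW * capacity_factor * hours_per_year
Given: P_rated = 1469 kW, CF = 0.311, hours = 8760
E = 1469 * 0.311 * 8760
E = 4002084.8 kWh

4002084.8


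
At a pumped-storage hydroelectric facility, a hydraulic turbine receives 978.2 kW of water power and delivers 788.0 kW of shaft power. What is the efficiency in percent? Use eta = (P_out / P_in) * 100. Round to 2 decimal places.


Turbine efficiency = (output power / input power) * 100
eta = (788.0 / 978.2) * 100
eta = 80.56%

80.56


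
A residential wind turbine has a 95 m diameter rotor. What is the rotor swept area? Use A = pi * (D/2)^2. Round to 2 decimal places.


Compute the rotor radius:
  r = D / 2 = 95 / 2 = 47.5 m
Calculate swept area:
  A = pi * r^2 = pi * 47.5^2
  A = 7088.22 m^2

7088.22
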